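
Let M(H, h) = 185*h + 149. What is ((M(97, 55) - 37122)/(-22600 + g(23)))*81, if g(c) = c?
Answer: 2170638/22577 ≈ 96.144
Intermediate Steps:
M(H, h) = 149 + 185*h
((M(97, 55) - 37122)/(-22600 + g(23)))*81 = (((149 + 185*55) - 37122)/(-22600 + 23))*81 = (((149 + 10175) - 37122)/(-22577))*81 = ((10324 - 37122)*(-1/22577))*81 = -26798*(-1/22577)*81 = (26798/22577)*81 = 2170638/22577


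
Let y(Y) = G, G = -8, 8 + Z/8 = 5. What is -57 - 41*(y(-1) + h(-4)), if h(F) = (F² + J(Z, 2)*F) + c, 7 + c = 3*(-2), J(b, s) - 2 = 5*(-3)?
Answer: -1984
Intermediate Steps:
Z = -24 (Z = -64 + 8*5 = -64 + 40 = -24)
J(b, s) = -13 (J(b, s) = 2 + 5*(-3) = 2 - 15 = -13)
c = -13 (c = -7 + 3*(-2) = -7 - 6 = -13)
y(Y) = -8
h(F) = -13 + F² - 13*F (h(F) = (F² - 13*F) - 13 = -13 + F² - 13*F)
-57 - 41*(y(-1) + h(-4)) = -57 - 41*(-8 + (-13 + (-4)² - 13*(-4))) = -57 - 41*(-8 + (-13 + 16 + 52)) = -57 - 41*(-8 + 55) = -57 - 41*47 = -57 - 1927 = -1984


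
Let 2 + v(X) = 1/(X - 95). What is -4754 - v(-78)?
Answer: -822095/173 ≈ -4752.0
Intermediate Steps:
v(X) = -2 + 1/(-95 + X) (v(X) = -2 + 1/(X - 95) = -2 + 1/(-95 + X))
-4754 - v(-78) = -4754 - (191 - 2*(-78))/(-95 - 78) = -4754 - (191 + 156)/(-173) = -4754 - (-1)*347/173 = -4754 - 1*(-347/173) = -4754 + 347/173 = -822095/173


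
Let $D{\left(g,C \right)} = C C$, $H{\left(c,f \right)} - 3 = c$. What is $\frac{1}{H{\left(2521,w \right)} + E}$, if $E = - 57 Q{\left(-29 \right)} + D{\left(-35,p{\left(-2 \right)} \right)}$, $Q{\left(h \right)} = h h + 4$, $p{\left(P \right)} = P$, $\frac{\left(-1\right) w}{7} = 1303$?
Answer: $- \frac{1}{45637} \approx -2.1912 \cdot 10^{-5}$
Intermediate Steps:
$w = -9121$ ($w = \left(-7\right) 1303 = -9121$)
$H{\left(c,f \right)} = 3 + c$
$D{\left(g,C \right)} = C^{2}$
$Q{\left(h \right)} = 4 + h^{2}$ ($Q{\left(h \right)} = h^{2} + 4 = 4 + h^{2}$)
$E = -48161$ ($E = - 57 \left(4 + \left(-29\right)^{2}\right) + \left(-2\right)^{2} = - 57 \left(4 + 841\right) + 4 = \left(-57\right) 845 + 4 = -48165 + 4 = -48161$)
$\frac{1}{H{\left(2521,w \right)} + E} = \frac{1}{\left(3 + 2521\right) - 48161} = \frac{1}{2524 - 48161} = \frac{1}{-45637} = - \frac{1}{45637}$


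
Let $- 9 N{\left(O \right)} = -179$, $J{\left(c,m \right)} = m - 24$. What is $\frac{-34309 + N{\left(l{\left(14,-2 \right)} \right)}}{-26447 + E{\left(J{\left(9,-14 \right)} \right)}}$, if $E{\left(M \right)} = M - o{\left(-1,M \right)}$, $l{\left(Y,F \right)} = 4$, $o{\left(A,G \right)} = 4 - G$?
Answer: $\frac{308602}{238743} \approx 1.2926$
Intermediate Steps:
$J{\left(c,m \right)} = -24 + m$ ($J{\left(c,m \right)} = m - 24 = -24 + m$)
$E{\left(M \right)} = -4 + 2 M$ ($E{\left(M \right)} = M - \left(4 - M\right) = M + \left(-4 + M\right) = -4 + 2 M$)
$N{\left(O \right)} = \frac{179}{9}$ ($N{\left(O \right)} = \left(- \frac{1}{9}\right) \left(-179\right) = \frac{179}{9}$)
$\frac{-34309 + N{\left(l{\left(14,-2 \right)} \right)}}{-26447 + E{\left(J{\left(9,-14 \right)} \right)}} = \frac{-34309 + \frac{179}{9}}{-26447 + \left(-4 + 2 \left(-24 - 14\right)\right)} = - \frac{308602}{9 \left(-26447 + \left(-4 + 2 \left(-38\right)\right)\right)} = - \frac{308602}{9 \left(-26447 - 80\right)} = - \frac{308602}{9 \left(-26527\right)} = \left(- \frac{308602}{9}\right) \left(- \frac{1}{26527}\right) = \frac{308602}{238743}$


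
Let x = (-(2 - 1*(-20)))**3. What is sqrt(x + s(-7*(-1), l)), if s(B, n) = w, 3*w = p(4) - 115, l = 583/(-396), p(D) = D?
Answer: I*sqrt(10685) ≈ 103.37*I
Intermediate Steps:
l = -53/36 (l = 583*(-1/396) = -53/36 ≈ -1.4722)
w = -37 (w = (4 - 115)/3 = (1/3)*(-111) = -37)
s(B, n) = -37
x = -10648 (x = (-(2 + 20))**3 = (-1*22)**3 = (-22)**3 = -10648)
sqrt(x + s(-7*(-1), l)) = sqrt(-10648 - 37) = sqrt(-10685) = I*sqrt(10685)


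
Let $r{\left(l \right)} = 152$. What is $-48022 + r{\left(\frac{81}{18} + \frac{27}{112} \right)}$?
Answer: $-47870$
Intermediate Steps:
$-48022 + r{\left(\frac{81}{18} + \frac{27}{112} \right)} = -48022 + 152 = -47870$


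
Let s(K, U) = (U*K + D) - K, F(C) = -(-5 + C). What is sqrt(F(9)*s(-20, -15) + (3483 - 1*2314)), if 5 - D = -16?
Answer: I*sqrt(195) ≈ 13.964*I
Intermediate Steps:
D = 21 (D = 5 - 1*(-16) = 5 + 16 = 21)
F(C) = 5 - C
s(K, U) = 21 - K + K*U (s(K, U) = (U*K + 21) - K = (K*U + 21) - K = (21 + K*U) - K = 21 - K + K*U)
sqrt(F(9)*s(-20, -15) + (3483 - 1*2314)) = sqrt((5 - 1*9)*(21 - 1*(-20) - 20*(-15)) + (3483 - 1*2314)) = sqrt((5 - 9)*(21 + 20 + 300) + (3483 - 2314)) = sqrt(-4*341 + 1169) = sqrt(-1364 + 1169) = sqrt(-195) = I*sqrt(195)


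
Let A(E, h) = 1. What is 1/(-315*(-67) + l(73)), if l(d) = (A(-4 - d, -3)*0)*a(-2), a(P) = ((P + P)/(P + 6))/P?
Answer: 1/21105 ≈ 4.7382e-5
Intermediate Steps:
a(P) = 2/(6 + P) (a(P) = ((2*P)/(6 + P))/P = (2*P/(6 + P))/P = 2/(6 + P))
l(d) = 0 (l(d) = (1*0)*(2/(6 - 2)) = 0*(2/4) = 0*(2*(1/4)) = 0*(1/2) = 0)
1/(-315*(-67) + l(73)) = 1/(-315*(-67) + 0) = 1/(21105 + 0) = 1/21105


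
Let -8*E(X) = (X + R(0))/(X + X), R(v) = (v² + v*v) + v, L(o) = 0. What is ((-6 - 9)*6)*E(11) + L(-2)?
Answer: 45/8 ≈ 5.6250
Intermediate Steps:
R(v) = v + 2*v² (R(v) = (v² + v²) + v = 2*v² + v = v + 2*v²)
E(X) = -1/16 (E(X) = -(X + 0*(1 + 2*0))/(8*(X + X)) = -(X + 0*(1 + 0))/(8*(2*X)) = -(X + 0*1)*1/(2*X)/8 = -(X + 0)*1/(2*X)/8 = -X*1/(2*X)/8 = -⅛*½ = -1/16)
((-6 - 9)*6)*E(11) + L(-2) = ((-6 - 9)*6)*(-1/16) + 0 = -15*6*(-1/16) + 0 = -90*(-1/16) + 0 = 45/8 + 0 = 45/8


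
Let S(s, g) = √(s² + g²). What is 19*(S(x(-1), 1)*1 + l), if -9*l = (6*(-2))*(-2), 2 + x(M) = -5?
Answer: -152/3 + 95*√2 ≈ 83.684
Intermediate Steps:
x(M) = -7 (x(M) = -2 - 5 = -7)
S(s, g) = √(g² + s²)
l = -8/3 (l = -6*(-2)*(-2)/9 = -(-4)*(-2)/3 = -⅑*24 = -8/3 ≈ -2.6667)
19*(S(x(-1), 1)*1 + l) = 19*(√(1² + (-7)²)*1 - 8/3) = 19*(√(1 + 49)*1 - 8/3) = 19*(√50*1 - 8/3) = 19*((5*√2)*1 - 8/3) = 19*(5*√2 - 8/3) = 19*(-8/3 + 5*√2) = -152/3 + 95*√2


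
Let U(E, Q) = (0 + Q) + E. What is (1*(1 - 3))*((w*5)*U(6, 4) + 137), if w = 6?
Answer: -874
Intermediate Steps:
U(E, Q) = E + Q (U(E, Q) = Q + E = E + Q)
(1*(1 - 3))*((w*5)*U(6, 4) + 137) = (1*(1 - 3))*((6*5)*(6 + 4) + 137) = (1*(-2))*(30*10 + 137) = -2*(300 + 137) = -2*437 = -874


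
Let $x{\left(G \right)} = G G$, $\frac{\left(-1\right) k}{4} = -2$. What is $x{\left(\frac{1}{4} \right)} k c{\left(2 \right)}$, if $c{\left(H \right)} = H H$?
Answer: $2$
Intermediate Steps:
$k = 8$ ($k = \left(-4\right) \left(-2\right) = 8$)
$c{\left(H \right)} = H^{2}$
$x{\left(G \right)} = G^{2}$
$x{\left(\frac{1}{4} \right)} k c{\left(2 \right)} = \left(\frac{1}{4}\right)^{2} \cdot 8 \cdot 2^{2} = \left(\frac{1}{4}\right)^{2} \cdot 8 \cdot 4 = \frac{1}{16} \cdot 8 \cdot 4 = \frac{1}{2} \cdot 4 = 2$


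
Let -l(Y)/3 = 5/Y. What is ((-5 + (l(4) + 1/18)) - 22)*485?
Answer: -535925/36 ≈ -14887.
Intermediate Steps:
l(Y) = -15/Y
((-5 + (l(4) + 1/18)) - 22)*485 = ((-5 + (-15/4 + 1/18)) - 22)*485 = ((-5 - 133/36) - 22)*485 = (-313/36 - 22)*485 = -1105/36*485 = -535925/36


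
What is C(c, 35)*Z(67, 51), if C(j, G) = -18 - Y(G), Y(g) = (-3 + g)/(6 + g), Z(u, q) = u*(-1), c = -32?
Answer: 51590/41 ≈ 1258.3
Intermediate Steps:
Z(u, q) = -u
Y(g) = (-3 + g)/(6 + g)
C(j, G) = -18 - (-3 + G)/(6 + G)
C(c, 35)*Z(67, 51) = ((-105 - 19*35)/(6 + 35))*(-1*67) = ((-105 - 665)/41)*(-67) = ((1/41)*(-770))*(-67) = -770/41*(-67) = 51590/41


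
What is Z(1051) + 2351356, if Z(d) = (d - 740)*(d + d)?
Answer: 3005078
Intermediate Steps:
Z(d) = 2*d*(-740 + d) (Z(d) = (-740 + d)*(2*d) = 2*d*(-740 + d))
Z(1051) + 2351356 = 2*1051*(-740 + 1051) + 2351356 = 2*1051*311 + 2351356 = 653722 + 2351356 = 3005078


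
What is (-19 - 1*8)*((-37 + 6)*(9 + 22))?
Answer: 25947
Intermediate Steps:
(-19 - 1*8)*((-37 + 6)*(9 + 22)) = (-19 - 8)*(-31*31) = -27*(-961) = 25947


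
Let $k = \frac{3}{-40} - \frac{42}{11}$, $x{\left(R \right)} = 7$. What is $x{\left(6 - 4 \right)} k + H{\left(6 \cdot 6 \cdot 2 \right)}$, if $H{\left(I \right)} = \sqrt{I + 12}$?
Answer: $- \frac{11991}{440} + 2 \sqrt{21} \approx -18.087$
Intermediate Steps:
$k = - \frac{1713}{440}$ ($k = 3 \left(- \frac{1}{40}\right) - \frac{42}{11} = - \frac{3}{40} - \frac{42}{11} = - \frac{1713}{440} \approx -3.8932$)
$H{\left(I \right)} = \sqrt{12 + I}$
$x{\left(6 - 4 \right)} k + H{\left(6 \cdot 6 \cdot 2 \right)} = 7 \left(- \frac{1713}{440}\right) + \sqrt{12 + 6 \cdot 6 \cdot 2} = - \frac{11991}{440} + \sqrt{12 + 36 \cdot 2} = - \frac{11991}{440} + \sqrt{12 + 72} = - \frac{11991}{440} + \sqrt{84} = - \frac{11991}{440} + 2 \sqrt{21}$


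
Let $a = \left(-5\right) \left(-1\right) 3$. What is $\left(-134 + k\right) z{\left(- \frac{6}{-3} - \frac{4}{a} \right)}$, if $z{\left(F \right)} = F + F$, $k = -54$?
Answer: $- \frac{9776}{15} \approx -651.73$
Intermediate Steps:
$a = 15$ ($a = 5 \cdot 3 = 15$)
$z{\left(F \right)} = 2 F$
$\left(-134 + k\right) z{\left(- \frac{6}{-3} - \frac{4}{a} \right)} = \left(-134 - 54\right) 2 \left(- \frac{6}{-3} - \frac{4}{15}\right) = - 188 \cdot 2 \left(\left(-6\right) \left(- \frac{1}{3}\right) - \frac{4}{15}\right) = - 188 \cdot 2 \left(2 - \frac{4}{15}\right) = - 188 \cdot 2 \cdot \frac{26}{15} = \left(-188\right) \frac{52}{15} = - \frac{9776}{15}$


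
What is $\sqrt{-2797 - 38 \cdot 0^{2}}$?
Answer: $i \sqrt{2797} \approx 52.887 i$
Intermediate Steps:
$\sqrt{-2797 - 38 \cdot 0^{2}} = \sqrt{-2797 - 0} = \sqrt{-2797 + 0} = \sqrt{-2797} = i \sqrt{2797}$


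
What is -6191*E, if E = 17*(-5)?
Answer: 526235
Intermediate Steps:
E = -85
-6191*E = -6191*(-85) = 526235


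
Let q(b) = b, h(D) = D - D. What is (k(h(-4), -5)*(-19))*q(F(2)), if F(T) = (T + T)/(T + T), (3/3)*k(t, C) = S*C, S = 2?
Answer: 190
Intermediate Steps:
h(D) = 0
k(t, C) = 2*C
F(T) = 1 (F(T) = (2*T)/((2*T)) = (2*T)*(1/(2*T)) = 1)
(k(h(-4), -5)*(-19))*q(F(2)) = ((2*(-5))*(-19))*1 = -10*(-19)*1 = 190*1 = 190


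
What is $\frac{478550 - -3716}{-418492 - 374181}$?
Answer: $- \frac{482266}{792673} \approx -0.60841$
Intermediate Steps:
$\frac{478550 - -3716}{-418492 - 374181} = \frac{478550 + \left(-21 + 3737\right)}{-792673} = \left(478550 + 3716\right) \left(- \frac{1}{792673}\right) = 482266 \left(- \frac{1}{792673}\right) = - \frac{482266}{792673}$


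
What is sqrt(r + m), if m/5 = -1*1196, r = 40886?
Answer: sqrt(34906) ≈ 186.83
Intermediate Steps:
m = -5980 (m = 5*(-1*1196) = 5*(-1196) = -5980)
sqrt(r + m) = sqrt(40886 - 5980) = sqrt(34906)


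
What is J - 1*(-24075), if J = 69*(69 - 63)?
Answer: 24489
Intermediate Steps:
J = 414 (J = 69*6 = 414)
J - 1*(-24075) = 414 - 1*(-24075) = 414 + 24075 = 24489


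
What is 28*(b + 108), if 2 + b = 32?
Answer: 3864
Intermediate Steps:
b = 30 (b = -2 + 32 = 30)
28*(b + 108) = 28*(30 + 108) = 28*138 = 3864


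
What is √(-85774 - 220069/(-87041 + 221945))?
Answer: I*√390259591650390/67452 ≈ 292.88*I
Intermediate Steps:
√(-85774 - 220069/(-87041 + 221945)) = √(-85774 - 220069/134904) = √(-11571475765/134904) = I*√390259591650390/67452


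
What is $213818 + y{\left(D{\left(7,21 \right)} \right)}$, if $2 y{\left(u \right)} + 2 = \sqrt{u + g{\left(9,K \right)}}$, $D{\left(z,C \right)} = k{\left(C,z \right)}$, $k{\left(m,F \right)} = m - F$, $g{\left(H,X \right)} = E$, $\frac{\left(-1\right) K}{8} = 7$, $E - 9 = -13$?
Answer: $213817 + \frac{\sqrt{10}}{2} \approx 2.1382 \cdot 10^{5}$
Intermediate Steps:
$E = -4$ ($E = 9 - 13 = -4$)
$K = -56$ ($K = \left(-8\right) 7 = -56$)
$g{\left(H,X \right)} = -4$
$D{\left(z,C \right)} = C - z$
$y{\left(u \right)} = -1 + \frac{\sqrt{-4 + u}}{2}$ ($y{\left(u \right)} = -1 + \frac{\sqrt{u - 4}}{2} = -1 + \frac{\sqrt{-4 + u}}{2}$)
$213818 + y{\left(D{\left(7,21 \right)} \right)} = 213818 - \left(1 - \frac{\sqrt{-4 + \left(21 - 7\right)}}{2}\right) = 213818 - \left(1 - \frac{\sqrt{-4 + 14}}{2}\right) = 213818 - \left(1 - \frac{\sqrt{10}}{2}\right) = 213817 + \frac{\sqrt{10}}{2}$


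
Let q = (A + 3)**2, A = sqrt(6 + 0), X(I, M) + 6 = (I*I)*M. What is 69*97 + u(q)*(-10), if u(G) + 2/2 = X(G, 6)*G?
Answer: -778097 - 320400*sqrt(6) ≈ -1.5629e+6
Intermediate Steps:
X(I, M) = -6 + M*I**2 (X(I, M) = -6 + (I*I)*M = -6 + I**2*M = -6 + M*I**2)
A = sqrt(6) ≈ 2.4495
q = (3 + sqrt(6))**2 (q = (sqrt(6) + 3)**2 = (3 + sqrt(6))**2 ≈ 29.697)
u(G) = -1 + G*(-6 + 6*G**2) (u(G) = -1 + (-6 + 6*G**2)*G = -1 + G*(-6 + 6*G**2))
69*97 + u(q)*(-10) = 69*97 + (-1 + 6*(3 + sqrt(6))**2*(-1 + ((3 + sqrt(6))**2)**2))*(-10) = 6693 + (-1 + 6*(3 + sqrt(6))**2*(-1 + (3 + sqrt(6))**4))*(-10) = 6693 + (10 - 60*(3 + sqrt(6))**2*(-1 + (3 + sqrt(6))**4)) = 6703 - 60*(3 + sqrt(6))**2*(-1 + (3 + sqrt(6))**4)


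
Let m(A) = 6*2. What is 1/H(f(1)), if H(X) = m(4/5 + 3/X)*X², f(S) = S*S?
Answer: 1/12 ≈ 0.083333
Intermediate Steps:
f(S) = S²
m(A) = 12
H(X) = 12*X²
1/H(f(1)) = 1/(12*(1²)²) = 1/(12*1²) = 1/(12*1) = 1/12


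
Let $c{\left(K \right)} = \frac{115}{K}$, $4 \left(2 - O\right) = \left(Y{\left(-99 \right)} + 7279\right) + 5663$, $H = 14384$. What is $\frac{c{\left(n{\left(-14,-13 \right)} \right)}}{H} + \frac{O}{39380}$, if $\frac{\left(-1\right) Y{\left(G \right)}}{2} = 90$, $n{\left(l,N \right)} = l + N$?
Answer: $- \frac{310710017}{3823482960} \approx -0.081264$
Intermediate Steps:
$n{\left(l,N \right)} = N + l$
$Y{\left(G \right)} = -180$ ($Y{\left(G \right)} = \left(-2\right) 90 = -180$)
$O = - \frac{6377}{2}$ ($O = 2 - \frac{\left(-180 + 7279\right) + 5663}{4} = 2 - \frac{7099 + 5663}{4} = 2 - \frac{6381}{2} = - \frac{6377}{2} \approx -3188.5$)
$\frac{c{\left(n{\left(-14,-13 \right)} \right)}}{H} + \frac{O}{39380} = \frac{115 \frac{1}{-13 - 14}}{14384} - \frac{6377}{2 \cdot 39380} = \frac{115}{-27} \cdot \frac{1}{14384} - \frac{6377}{78760} = 115 \left(- \frac{1}{27}\right) \frac{1}{14384} - \frac{6377}{78760} = \left(- \frac{115}{27}\right) \frac{1}{14384} - \frac{6377}{78760} = - \frac{115}{388368} - \frac{6377}{78760} = - \frac{310710017}{3823482960}$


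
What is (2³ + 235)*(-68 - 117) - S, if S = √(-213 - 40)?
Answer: -44955 - I*√253 ≈ -44955.0 - 15.906*I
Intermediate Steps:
S = I*√253 (S = √(-253) = I*√253 ≈ 15.906*I)
(2³ + 235)*(-68 - 117) - S = (2³ + 235)*(-68 - 117) - I*√253 = (8 + 235)*(-185) - I*√253 = 243*(-185) - I*√253 = -44955 - I*√253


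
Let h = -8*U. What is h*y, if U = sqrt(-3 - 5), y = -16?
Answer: 256*I*sqrt(2) ≈ 362.04*I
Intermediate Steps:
U = 2*I*sqrt(2) (U = sqrt(-8) = 2*I*sqrt(2) ≈ 2.8284*I)
h = -16*I*sqrt(2) ≈ -22.627*I
h*y = -16*I*sqrt(2)*(-16) = 256*I*sqrt(2)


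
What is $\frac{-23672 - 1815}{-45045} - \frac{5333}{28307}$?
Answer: $\frac{6249812}{16559595} \approx 0.37741$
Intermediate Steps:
$\frac{-23672 - 1815}{-45045} - \frac{5333}{28307} = \left(-25487\right) \left(- \frac{1}{45045}\right) - \frac{5333}{28307} = \frac{331}{585} - \frac{5333}{28307} = \frac{6249812}{16559595}$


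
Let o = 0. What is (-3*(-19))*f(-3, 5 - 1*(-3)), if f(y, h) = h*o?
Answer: 0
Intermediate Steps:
f(y, h) = 0 (f(y, h) = h*0 = 0)
(-3*(-19))*f(-3, 5 - 1*(-3)) = -3*(-19)*0 = 57*0 = 0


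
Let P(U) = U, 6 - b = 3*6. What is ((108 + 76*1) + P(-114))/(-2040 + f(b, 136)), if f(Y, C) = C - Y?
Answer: -35/946 ≈ -0.036998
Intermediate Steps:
b = -12 (b = 6 - 3*6 = 6 - 1*18 = 6 - 18 = -12)
((108 + 76*1) + P(-114))/(-2040 + f(b, 136)) = ((108 + 76*1) - 114)/(-2040 + (136 - 1*(-12))) = ((108 + 76) - 114)/(-2040 + (136 + 12)) = (184 - 114)/(-2040 + 148) = 70/(-1892) = 70*(-1/1892) = -35/946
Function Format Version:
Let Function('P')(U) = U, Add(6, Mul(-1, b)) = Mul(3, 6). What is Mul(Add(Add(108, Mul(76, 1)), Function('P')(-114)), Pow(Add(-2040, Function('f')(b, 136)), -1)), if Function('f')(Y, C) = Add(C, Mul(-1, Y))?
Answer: Rational(-35, 946) ≈ -0.036998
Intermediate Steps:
b = -12 (b = Add(6, Mul(-1, Mul(3, 6))) = Add(6, Mul(-1, 18)) = Add(6, -18) = -12)
Mul(Add(Add(108, Mul(76, 1)), Function('P')(-114)), Pow(Add(-2040, Function('f')(b, 136)), -1)) = Mul(Add(Add(108, Mul(76, 1)), -114), Pow(Add(-2040, Add(136, Mul(-1, -12))), -1)) = Mul(Add(Add(108, 76), -114), Pow(Add(-2040, Add(136, 12)), -1)) = Mul(Add(184, -114), Pow(Add(-2040, 148), -1)) = Mul(70, Pow(-1892, -1)) = Mul(70, Rational(-1, 1892)) = Rational(-35, 946)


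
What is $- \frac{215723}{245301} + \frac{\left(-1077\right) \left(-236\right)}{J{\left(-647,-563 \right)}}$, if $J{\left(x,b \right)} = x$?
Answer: $- \frac{62488218553}{158709747} \approx -393.73$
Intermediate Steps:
$- \frac{215723}{245301} + \frac{\left(-1077\right) \left(-236\right)}{J{\left(-647,-563 \right)}} = - \frac{215723}{245301} + \frac{\left(-1077\right) \left(-236\right)}{-647} = \left(-215723\right) \frac{1}{245301} + 254172 \left(- \frac{1}{647}\right) = - \frac{215723}{245301} - \frac{254172}{647} = - \frac{62488218553}{158709747}$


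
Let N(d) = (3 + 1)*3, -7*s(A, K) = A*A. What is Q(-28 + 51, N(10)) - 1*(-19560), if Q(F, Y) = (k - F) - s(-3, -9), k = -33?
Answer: 136537/7 ≈ 19505.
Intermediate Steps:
s(A, K) = -A**2/7 (s(A, K) = -A*A/7 = -A**2/7)
N(d) = 12 (N(d) = 4*3 = 12)
Q(F, Y) = -222/7 - F (Q(F, Y) = (-33 - F) - (-1)*(-3)**2/7 = (-33 - F) - (-1)*9/7 = (-33 - F) - 1*(-9/7) = (-33 - F) + 9/7 = -222/7 - F)
Q(-28 + 51, N(10)) - 1*(-19560) = (-222/7 - (-28 + 51)) - 1*(-19560) = (-222/7 - 1*23) + 19560 = (-222/7 - 23) + 19560 = -383/7 + 19560 = 136537/7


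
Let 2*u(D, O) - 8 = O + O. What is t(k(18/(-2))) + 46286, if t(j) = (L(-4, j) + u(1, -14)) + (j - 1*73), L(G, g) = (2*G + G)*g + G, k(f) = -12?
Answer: 46331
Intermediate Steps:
u(D, O) = 4 + O (u(D, O) = 4 + (O + O)/2 = 4 + (2*O)/2 = 4 + O)
L(G, g) = G + 3*G*g (L(G, g) = (3*G)*g + G = 3*G*g + G = G + 3*G*g)
t(j) = -87 - 11*j (t(j) = (-4*(1 + 3*j) + (4 - 14)) + (j - 1*73) = ((-4 - 12*j) - 10) + (j - 73) = (-14 - 12*j) + (-73 + j) = -87 - 11*j)
t(k(18/(-2))) + 46286 = (-87 - 11*(-12)) + 46286 = (-87 + 132) + 46286 = 45 + 46286 = 46331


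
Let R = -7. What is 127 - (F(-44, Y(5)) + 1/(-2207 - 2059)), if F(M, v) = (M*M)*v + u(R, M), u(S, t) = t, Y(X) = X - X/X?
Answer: -32306417/4266 ≈ -7573.0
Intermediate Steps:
Y(X) = -1 + X (Y(X) = X - 1*1 = X - 1 = -1 + X)
F(M, v) = M + v*M² (F(M, v) = (M*M)*v + M = M²*v + M = v*M² + M = M + v*M²)
127 - (F(-44, Y(5)) + 1/(-2207 - 2059)) = 127 - (-44*(1 - 44*(-1 + 5)) + 1/(-2207 - 2059)) = 127 - (-44*(1 - 44*4) + 1/(-4266)) = 127 - (-44*(1 - 176) - 1/4266) = 127 - (-44*(-175) - 1/4266) = 127 - (7700 - 1/4266) = 127 - 1*32848199/4266 = 127 - 32848199/4266 = -32306417/4266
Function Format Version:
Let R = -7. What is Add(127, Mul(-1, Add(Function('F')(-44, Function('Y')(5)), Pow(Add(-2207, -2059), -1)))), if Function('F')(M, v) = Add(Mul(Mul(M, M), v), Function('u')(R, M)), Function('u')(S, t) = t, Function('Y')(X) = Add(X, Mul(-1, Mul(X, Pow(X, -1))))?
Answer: Rational(-32306417, 4266) ≈ -7573.0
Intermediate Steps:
Function('Y')(X) = Add(-1, X) (Function('Y')(X) = Add(X, Mul(-1, 1)) = Add(X, -1) = Add(-1, X))
Function('F')(M, v) = Add(M, Mul(v, Pow(M, 2))) (Function('F')(M, v) = Add(Mul(Mul(M, M), v), M) = Add(Mul(Pow(M, 2), v), M) = Add(Mul(v, Pow(M, 2)), M) = Add(M, Mul(v, Pow(M, 2))))
Add(127, Mul(-1, Add(Function('F')(-44, Function('Y')(5)), Pow(Add(-2207, -2059), -1)))) = Add(127, Mul(-1, Add(Mul(-44, Add(1, Mul(-44, Add(-1, 5)))), Pow(Add(-2207, -2059), -1)))) = Add(127, Mul(-1, Add(Mul(-44, Add(1, Mul(-44, 4))), Pow(-4266, -1)))) = Add(127, Mul(-1, Add(Mul(-44, Add(1, -176)), Rational(-1, 4266)))) = Add(127, Mul(-1, Add(Mul(-44, -175), Rational(-1, 4266)))) = Add(127, Mul(-1, Add(7700, Rational(-1, 4266)))) = Add(127, Mul(-1, Rational(32848199, 4266))) = Add(127, Rational(-32848199, 4266)) = Rational(-32306417, 4266)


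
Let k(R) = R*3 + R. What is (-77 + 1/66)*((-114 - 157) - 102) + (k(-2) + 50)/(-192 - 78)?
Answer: 28428041/990 ≈ 28715.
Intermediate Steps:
k(R) = 4*R (k(R) = 3*R + R = 4*R)
(-77 + 1/66)*((-114 - 157) - 102) + (k(-2) + 50)/(-192 - 78) = (-77 + 1/66)*((-114 - 157) - 102) + (4*(-2) + 50)/(-192 - 78) = (-77 + 1/66)*(-271 - 102) + (-8 + 50)/(-270) = -5081/66*(-373) + 42*(-1/270) = 1895213/66 - 7/45 = 28428041/990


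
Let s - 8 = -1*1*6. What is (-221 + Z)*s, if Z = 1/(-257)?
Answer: -113596/257 ≈ -442.01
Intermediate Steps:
Z = -1/257 ≈ -0.0038911
s = 2 (s = 8 - 1*1*6 = 8 - 1*6 = 8 - 6 = 2)
(-221 + Z)*s = (-221 - 1/257)*2 = -56798/257*2 = -113596/257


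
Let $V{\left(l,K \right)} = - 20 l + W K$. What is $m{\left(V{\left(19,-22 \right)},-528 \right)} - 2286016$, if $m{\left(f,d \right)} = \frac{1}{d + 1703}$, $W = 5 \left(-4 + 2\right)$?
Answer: $- \frac{2686068799}{1175} \approx -2.286 \cdot 10^{6}$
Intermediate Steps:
$W = -10$ ($W = 5 \left(-2\right) = -10$)
$V{\left(l,K \right)} = - 20 l - 10 K$
$m{\left(f,d \right)} = \frac{1}{1703 + d}$
$m{\left(V{\left(19,-22 \right)},-528 \right)} - 2286016 = \frac{1}{1703 - 528} - 2286016 = \frac{1}{1175} - 2286016 = - \frac{2686068799}{1175}$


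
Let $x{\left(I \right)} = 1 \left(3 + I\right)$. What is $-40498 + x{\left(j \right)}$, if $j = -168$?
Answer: $-40663$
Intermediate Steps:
$x{\left(I \right)} = 3 + I$
$-40498 + x{\left(j \right)} = -40498 + \left(3 - 168\right) = -40498 - 165 = -40663$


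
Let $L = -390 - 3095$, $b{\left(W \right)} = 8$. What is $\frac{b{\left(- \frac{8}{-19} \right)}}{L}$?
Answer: $- \frac{8}{3485} \approx -0.0022956$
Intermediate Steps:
$L = -3485$
$\frac{b{\left(- \frac{8}{-19} \right)}}{L} = \frac{8}{-3485} = 8 \left(- \frac{1}{3485}\right) = - \frac{8}{3485}$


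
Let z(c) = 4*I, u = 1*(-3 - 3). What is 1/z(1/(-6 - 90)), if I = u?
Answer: -1/24 ≈ -0.041667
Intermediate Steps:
u = -6 (u = 1*(-6) = -6)
I = -6
z(c) = -24 (z(c) = 4*(-6) = -24)
1/z(1/(-6 - 90)) = 1/(-24) = -1/24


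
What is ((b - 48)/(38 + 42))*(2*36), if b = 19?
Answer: -261/10 ≈ -26.100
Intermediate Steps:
((b - 48)/(38 + 42))*(2*36) = ((19 - 48)/(38 + 42))*(2*36) = -29/80*72 = -261/10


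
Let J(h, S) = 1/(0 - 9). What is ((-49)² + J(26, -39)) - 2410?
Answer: -82/9 ≈ -9.1111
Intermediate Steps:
J(h, S) = -⅑ (J(h, S) = 1/(-9) = -⅑)
((-49)² + J(26, -39)) - 2410 = ((-49)² - ⅑) - 2410 = (2401 - ⅑) - 2410 = 21608/9 - 2410 = -82/9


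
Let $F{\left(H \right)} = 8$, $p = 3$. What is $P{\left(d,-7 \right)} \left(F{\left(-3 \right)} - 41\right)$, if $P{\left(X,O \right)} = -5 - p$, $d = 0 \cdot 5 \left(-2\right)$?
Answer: $264$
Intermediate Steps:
$d = 0$ ($d = 0 \left(-2\right) = 0$)
$P{\left(X,O \right)} = -8$ ($P{\left(X,O \right)} = -5 - 3 = -8$)
$P{\left(d,-7 \right)} \left(F{\left(-3 \right)} - 41\right) = - 8 \left(8 - 41\right) = \left(-8\right) \left(-33\right) = 264$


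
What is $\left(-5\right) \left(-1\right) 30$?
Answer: $150$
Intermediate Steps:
$\left(-5\right) \left(-1\right) 30 = 5 \cdot 30 = 150$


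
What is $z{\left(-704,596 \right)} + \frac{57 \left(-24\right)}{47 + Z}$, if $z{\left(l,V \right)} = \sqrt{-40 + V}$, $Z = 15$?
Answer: $- \frac{684}{31} + 2 \sqrt{139} \approx 1.5151$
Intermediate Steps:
$z{\left(-704,596 \right)} + \frac{57 \left(-24\right)}{47 + Z} = \sqrt{-40 + 596} + \frac{57 \left(-24\right)}{47 + 15} = \sqrt{556} - \frac{1368}{62} = 2 \sqrt{139} - \frac{684}{31} = - \frac{684}{31} + 2 \sqrt{139}$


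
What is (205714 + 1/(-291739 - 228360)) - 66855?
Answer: 72220427040/520099 ≈ 1.3886e+5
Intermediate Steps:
(205714 + 1/(-291739 - 228360)) - 66855 = (205714 + 1/(-520099)) - 66855 = (205714 - 1/520099) - 66855 = 106991645685/520099 - 66855 = 72220427040/520099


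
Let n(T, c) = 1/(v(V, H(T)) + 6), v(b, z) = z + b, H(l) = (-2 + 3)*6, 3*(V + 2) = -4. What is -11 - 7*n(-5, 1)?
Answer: -307/26 ≈ -11.808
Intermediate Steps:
V = -10/3 (V = -2 + (1/3)*(-4) = -2 - 4/3 = -10/3 ≈ -3.3333)
H(l) = 6 (H(l) = 1*6 = 6)
v(b, z) = b + z
n(T, c) = 3/26 (n(T, c) = 1/((-10/3 + 6) + 6) = 1/(8/3 + 6) = 1/(26/3) = 3/26)
-11 - 7*n(-5, 1) = -11 - 7*3/26 = -11 - 21/26 = -307/26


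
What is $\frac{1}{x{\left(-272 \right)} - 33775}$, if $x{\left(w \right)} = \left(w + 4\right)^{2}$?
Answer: $\frac{1}{38049} \approx 2.6282 \cdot 10^{-5}$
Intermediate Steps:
$x{\left(w \right)} = \left(4 + w\right)^{2}$
$\frac{1}{x{\left(-272 \right)} - 33775} = \frac{1}{\left(4 - 272\right)^{2} - 33775} = \frac{1}{\left(-268\right)^{2} - 33775} = \frac{1}{71824 - 33775} = \frac{1}{38049}$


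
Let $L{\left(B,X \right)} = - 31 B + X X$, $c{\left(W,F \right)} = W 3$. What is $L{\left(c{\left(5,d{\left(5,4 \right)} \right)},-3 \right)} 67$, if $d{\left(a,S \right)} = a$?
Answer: $-30552$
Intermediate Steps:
$c{\left(W,F \right)} = 3 W$
$L{\left(B,X \right)} = X^{2} - 31 B$ ($L{\left(B,X \right)} = - 31 B + X^{2} = X^{2} - 31 B$)
$L{\left(c{\left(5,d{\left(5,4 \right)} \right)},-3 \right)} 67 = \left(\left(-3\right)^{2} - 31 \cdot 3 \cdot 5\right) 67 = \left(9 - 465\right) 67 = \left(-456\right) 67 = -30552$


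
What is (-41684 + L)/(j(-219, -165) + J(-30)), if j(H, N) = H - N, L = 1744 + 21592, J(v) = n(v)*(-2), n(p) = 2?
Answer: 9174/29 ≈ 316.34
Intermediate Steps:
J(v) = -4 (J(v) = 2*(-2) = -4)
L = 23336
(-41684 + L)/(j(-219, -165) + J(-30)) = (-41684 + 23336)/((-219 - 1*(-165)) - 4) = -18348/((-219 + 165) - 4) = -18348/(-54 - 4) = -18348/(-58) = -18348*(-1/58) = 9174/29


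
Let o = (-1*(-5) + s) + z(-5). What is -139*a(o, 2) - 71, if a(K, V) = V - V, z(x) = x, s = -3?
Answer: -71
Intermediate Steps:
o = -3 (o = (-1*(-5) - 3) - 5 = (5 - 3) - 5 = 2 - 5 = -3)
a(K, V) = 0
-139*a(o, 2) - 71 = -139*0 - 71 = 0 - 71 = -71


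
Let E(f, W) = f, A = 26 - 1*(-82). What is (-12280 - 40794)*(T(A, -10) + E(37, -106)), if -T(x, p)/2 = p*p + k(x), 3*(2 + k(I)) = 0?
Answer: 8438766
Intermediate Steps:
k(I) = -2 (k(I) = -2 + (⅓)*0 = -2 + 0 = -2)
A = 108 (A = 26 + 82 = 108)
T(x, p) = 4 - 2*p² (T(x, p) = -2*(p*p - 2) = -2*(p² - 2) = -2*(-2 + p²) = 4 - 2*p²)
(-12280 - 40794)*(T(A, -10) + E(37, -106)) = (-12280 - 40794)*((4 - 2*(-10)²) + 37) = -53074*((4 - 2*100) + 37) = -53074*((4 - 200) + 37) = -53074*(-196 + 37) = -53074*(-159) = 8438766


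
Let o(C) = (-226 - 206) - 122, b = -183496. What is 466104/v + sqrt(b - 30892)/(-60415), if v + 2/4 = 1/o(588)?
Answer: -129110808/139 - 2*I*sqrt(53597)/60415 ≈ -9.2886e+5 - 0.007664*I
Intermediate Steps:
o(C) = -554 (o(C) = -432 - 122 = -554)
v = -139/277 (v = -1/2 + 1/(-554) = -1/2 - 1/554 = -139/277 ≈ -0.50181)
466104/v + sqrt(b - 30892)/(-60415) = 466104/(-139/277) + sqrt(-183496 - 30892)/(-60415) = 466104*(-277/139) + sqrt(-214388)*(-1/60415) = -129110808/139 + (2*I*sqrt(53597))*(-1/60415) = -129110808/139 - 2*I*sqrt(53597)/60415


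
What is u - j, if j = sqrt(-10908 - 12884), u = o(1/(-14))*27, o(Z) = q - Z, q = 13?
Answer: 4941/14 - 4*I*sqrt(1487) ≈ 352.93 - 154.25*I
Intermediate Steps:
o(Z) = 13 - Z
u = 4941/14 (u = (13 - 1/(-14))*27 = (13 - (-1)/14)*27 = (13 - 1*(-1/14))*27 = (13 + 1/14)*27 = (183/14)*27 = 4941/14 ≈ 352.93)
j = 4*I*sqrt(1487) (j = sqrt(-23792) = 4*I*sqrt(1487) ≈ 154.25*I)
u - j = 4941/14 - 4*I*sqrt(1487)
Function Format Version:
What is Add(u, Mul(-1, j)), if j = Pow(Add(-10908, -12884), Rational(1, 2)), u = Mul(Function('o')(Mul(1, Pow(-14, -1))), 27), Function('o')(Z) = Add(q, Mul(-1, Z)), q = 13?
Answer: Add(Rational(4941, 14), Mul(-4, I, Pow(1487, Rational(1, 2)))) ≈ Add(352.93, Mul(-154.25, I))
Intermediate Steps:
Function('o')(Z) = Add(13, Mul(-1, Z))
u = Rational(4941, 14) (u = Mul(Add(13, Mul(-1, Mul(1, Pow(-14, -1)))), 27) = Mul(Add(13, Mul(-1, Mul(1, Rational(-1, 14)))), 27) = Mul(Add(13, Mul(-1, Rational(-1, 14))), 27) = Mul(Add(13, Rational(1, 14)), 27) = Mul(Rational(183, 14), 27) = Rational(4941, 14) ≈ 352.93)
j = Mul(4, I, Pow(1487, Rational(1, 2))) (j = Pow(-23792, Rational(1, 2)) = Mul(4, I, Pow(1487, Rational(1, 2))) ≈ Mul(154.25, I))
Add(u, Mul(-1, j)) = Add(Rational(4941, 14), Mul(-1, Mul(4, I, Pow(1487, Rational(1, 2))))) = Add(Rational(4941, 14), Mul(-4, I, Pow(1487, Rational(1, 2))))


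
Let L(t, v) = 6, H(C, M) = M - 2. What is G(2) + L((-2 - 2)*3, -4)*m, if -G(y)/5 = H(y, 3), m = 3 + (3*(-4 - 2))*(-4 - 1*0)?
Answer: 445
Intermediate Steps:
m = 75 (m = 3 + (3*(-6))*(-4 + 0) = 3 - 18*(-4) = 3 + 72 = 75)
H(C, M) = -2 + M
G(y) = -5 (G(y) = -5*(-2 + 3) = -5*1 = -5)
G(2) + L((-2 - 2)*3, -4)*m = -5 + 6*75 = -5 + 450 = 445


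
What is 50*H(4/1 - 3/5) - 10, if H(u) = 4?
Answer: 190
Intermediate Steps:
50*H(4/1 - 3/5) - 10 = 50*4 - 10 = 200 - 10 = 190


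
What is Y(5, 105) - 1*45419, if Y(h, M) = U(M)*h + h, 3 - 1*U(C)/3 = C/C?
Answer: -45384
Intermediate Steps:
U(C) = 6 (U(C) = 9 - 3*C/C = 9 - 3*1 = 9 - 3 = 6)
Y(h, M) = 7*h (Y(h, M) = 6*h + h = 7*h)
Y(5, 105) - 1*45419 = 7*5 - 1*45419 = 35 - 45419 = -45384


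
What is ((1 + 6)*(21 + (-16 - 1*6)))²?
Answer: 49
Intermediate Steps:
((1 + 6)*(21 + (-16 - 1*6)))² = (7*(21 + (-16 - 6)))² = (7*(21 - 22))² = (7*(-1))² = (-7)² = 49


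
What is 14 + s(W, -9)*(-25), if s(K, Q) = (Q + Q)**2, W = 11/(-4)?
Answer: -8086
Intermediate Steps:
W = -11/4 (W = 11*(-1/4) = -11/4 ≈ -2.7500)
s(K, Q) = 4*Q**2 (s(K, Q) = (2*Q)**2 = 4*Q**2)
14 + s(W, -9)*(-25) = 14 + (4*(-9)**2)*(-25) = 14 + (4*81)*(-25) = 14 + 324*(-25) = 14 - 8100 = -8086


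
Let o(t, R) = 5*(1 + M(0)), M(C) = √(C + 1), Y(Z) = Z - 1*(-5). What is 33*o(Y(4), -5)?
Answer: 330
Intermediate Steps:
Y(Z) = 5 + Z (Y(Z) = Z + 5 = 5 + Z)
M(C) = √(1 + C)
o(t, R) = 10 (o(t, R) = 5*(1 + √(1 + 0)) = 5*(1 + √1) = 5*(1 + 1) = 5*2 = 10)
33*o(Y(4), -5) = 33*10 = 330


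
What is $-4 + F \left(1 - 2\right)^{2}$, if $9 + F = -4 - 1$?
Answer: $-18$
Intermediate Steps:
$F = -14$ ($F = -9 - 5 = -14$)
$-4 + F \left(1 - 2\right)^{2} = -4 - 14 \left(1 - 2\right)^{2} = -4 - 14 \left(-1\right)^{2} = -4 - 14 = -18$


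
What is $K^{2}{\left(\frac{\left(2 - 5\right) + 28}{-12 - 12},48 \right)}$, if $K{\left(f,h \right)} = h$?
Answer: $2304$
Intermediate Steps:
$K^{2}{\left(\frac{\left(2 - 5\right) + 28}{-12 - 12},48 \right)} = 48^{2} = 2304$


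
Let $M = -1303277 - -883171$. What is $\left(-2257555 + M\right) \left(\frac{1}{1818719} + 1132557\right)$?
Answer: $- \frac{787921997907623132}{259817} \approx -3.0326 \cdot 10^{12}$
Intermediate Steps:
$M = -420106$ ($M = -1303277 + 883171 = -420106$)
$\left(-2257555 + M\right) \left(\frac{1}{1818719} + 1132557\right) = \left(-2257555 - 420106\right) \left(\frac{1}{1818719} + 1132557\right) = - 2677661 \left(\frac{1}{1818719} + 1132557\right) = \left(-2677661\right) \frac{2059802934484}{1818719} = - \frac{787921997907623132}{259817}$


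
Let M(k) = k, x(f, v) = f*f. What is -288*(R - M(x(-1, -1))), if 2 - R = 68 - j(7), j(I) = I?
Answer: 17280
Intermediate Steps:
x(f, v) = f²
R = -59 (R = 2 - (68 - 1*7) = 2 - (68 - 7) = 2 - 1*61 = 2 - 61 = -59)
-288*(R - M(x(-1, -1))) = -288*(-59 - 1*(-1)²) = -288*(-59 - 1*1) = -288*(-59 - 1) = -288*(-60) = 17280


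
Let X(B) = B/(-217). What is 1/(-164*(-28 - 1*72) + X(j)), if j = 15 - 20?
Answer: 217/3558805 ≈ 6.0976e-5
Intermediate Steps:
j = -5
X(B) = -B/217 (X(B) = B*(-1/217) = -B/217)
1/(-164*(-28 - 1*72) + X(j)) = 1/(-164*(-28 - 1*72) - 1/217*(-5)) = 1/(-164*(-28 - 72) + 5/217) = 1/(-164*(-100) + 5/217) = 1/(16400 + 5/217) = 1/(3558805/217) = 217/3558805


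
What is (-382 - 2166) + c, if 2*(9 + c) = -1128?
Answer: -3121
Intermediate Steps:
c = -573 (c = -9 + (½)*(-1128) = -9 - 564 = -573)
(-382 - 2166) + c = (-382 - 2166) - 573 = -2548 - 573 = -3121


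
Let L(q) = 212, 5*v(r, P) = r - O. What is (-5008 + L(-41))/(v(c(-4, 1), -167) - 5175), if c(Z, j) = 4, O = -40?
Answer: 23980/25831 ≈ 0.92834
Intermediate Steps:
v(r, P) = 8 + r/5 (v(r, P) = (r - 1*(-40))/5 = (r + 40)/5 = (40 + r)/5 = 8 + r/5)
(-5008 + L(-41))/(v(c(-4, 1), -167) - 5175) = (-5008 + 212)/((8 + (⅕)*4) - 5175) = -4796/((8 + ⅘) - 5175) = -4796/(44/5 - 5175) = -4796/(-25831/5) = -4796*(-5/25831) = 23980/25831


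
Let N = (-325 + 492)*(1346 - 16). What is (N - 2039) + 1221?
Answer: 221292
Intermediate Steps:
N = 222110 (N = 167*1330 = 222110)
(N - 2039) + 1221 = (222110 - 2039) + 1221 = 220071 + 1221 = 221292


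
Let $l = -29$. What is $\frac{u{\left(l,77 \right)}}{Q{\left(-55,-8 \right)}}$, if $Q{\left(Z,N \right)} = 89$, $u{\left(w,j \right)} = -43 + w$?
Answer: $- \frac{72}{89} \approx -0.80899$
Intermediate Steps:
$\frac{u{\left(l,77 \right)}}{Q{\left(-55,-8 \right)}} = \frac{-43 - 29}{89} = \left(-72\right) \frac{1}{89} = - \frac{72}{89}$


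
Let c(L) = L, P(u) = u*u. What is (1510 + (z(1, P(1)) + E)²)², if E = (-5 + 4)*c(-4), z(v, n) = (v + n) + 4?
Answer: 2592100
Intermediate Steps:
P(u) = u²
z(v, n) = 4 + n + v (z(v, n) = (n + v) + 4 = 4 + n + v)
E = 4 (E = (-5 + 4)*(-4) = -1*(-4) = 4)
(1510 + (z(1, P(1)) + E)²)² = (1510 + ((4 + 1² + 1) + 4)²)² = (1510 + ((4 + 1 + 1) + 4)²)² = (1510 + (6 + 4)²)² = (1510 + 10²)² = (1510 + 100)² = 1610² = 2592100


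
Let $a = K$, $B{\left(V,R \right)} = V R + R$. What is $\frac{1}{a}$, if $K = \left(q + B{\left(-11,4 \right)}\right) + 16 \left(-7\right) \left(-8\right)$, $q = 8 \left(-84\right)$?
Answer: $\frac{1}{184} \approx 0.0054348$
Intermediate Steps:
$q = -672$
$B{\left(V,R \right)} = R + R V$ ($B{\left(V,R \right)} = R V + R = R + R V$)
$K = 184$ ($K = \left(-672 + 4 \left(1 - 11\right)\right) + 16 \left(-7\right) \left(-8\right) = \left(-672 + 4 \left(-10\right)\right) - -896 = \left(-672 - 40\right) + 896 = -712 + 896 = 184$)
$a = 184$
$\frac{1}{a} = \frac{1}{184}$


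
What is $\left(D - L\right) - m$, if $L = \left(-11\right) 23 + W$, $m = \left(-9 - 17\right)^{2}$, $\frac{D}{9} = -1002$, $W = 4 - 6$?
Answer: $-9439$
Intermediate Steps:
$W = -2$
$D = -9018$ ($D = 9 \left(-1002\right) = -9018$)
$m = 676$ ($m = \left(-26\right)^{2} = 676$)
$L = -255$ ($L = \left(-11\right) 23 - 2 = -253 - 2 = -255$)
$\left(D - L\right) - m = \left(-9018 - -255\right) - 676 = \left(-9018 + 255\right) - 676 = -8763 - 676 = -9439$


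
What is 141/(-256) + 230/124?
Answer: 10349/7936 ≈ 1.3041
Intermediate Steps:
141/(-256) + 230/124 = 141*(-1/256) + 230*(1/124) = -141/256 + 115/62 = 10349/7936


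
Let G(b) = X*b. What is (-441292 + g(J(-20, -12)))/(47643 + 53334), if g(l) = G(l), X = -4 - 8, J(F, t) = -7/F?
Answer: -2206481/504885 ≈ -4.3703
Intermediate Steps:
X = -12
G(b) = -12*b
g(l) = -12*l
(-441292 + g(J(-20, -12)))/(47643 + 53334) = (-441292 - (-84)/(-20))/(47643 + 53334) = (-441292 - (-84)*(-1)/20)/100977 = (-441292 - 12*7/20)*(1/100977) = (-441292 - 21/5)*(1/100977) = -2206481/5*1/100977 = -2206481/504885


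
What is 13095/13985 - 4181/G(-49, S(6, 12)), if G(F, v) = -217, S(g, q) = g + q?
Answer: 12262580/606949 ≈ 20.204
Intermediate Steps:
13095/13985 - 4181/G(-49, S(6, 12)) = 13095/13985 - 4181/(-217) = 13095*(1/13985) - 4181*(-1/217) = 2619/2797 + 4181/217 = 12262580/606949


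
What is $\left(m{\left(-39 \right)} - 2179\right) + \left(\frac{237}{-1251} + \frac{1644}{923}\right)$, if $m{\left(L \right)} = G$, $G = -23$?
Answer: $- \frac{846917351}{384891} \approx -2200.4$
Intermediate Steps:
$m{\left(L \right)} = -23$
$\left(m{\left(-39 \right)} - 2179\right) + \left(\frac{237}{-1251} + \frac{1644}{923}\right) = \left(-23 - 2179\right) + \left(\frac{237}{-1251} + \frac{1644}{923}\right) = -2202 + \left(237 \left(- \frac{1}{1251}\right) + 1644 \cdot \frac{1}{923}\right) = -2202 + \left(- \frac{79}{417} + \frac{1644}{923}\right) = -2202 + \frac{612631}{384891} = - \frac{846917351}{384891}$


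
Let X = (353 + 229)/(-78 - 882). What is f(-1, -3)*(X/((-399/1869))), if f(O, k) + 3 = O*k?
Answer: 0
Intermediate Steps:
f(O, k) = -3 + O*k
X = -97/160 (X = 582/(-960) = 582*(-1/960) = -97/160 ≈ -0.60625)
f(-1, -3)*(X/((-399/1869))) = (-3 - 1*(-3))*(-97/(160*((-399/1869)))) = (-3 + 3)*(-97/(160*((-399*1/1869)))) = 0*(-97/(160*(-19/89))) = 0*(-97/160*(-89/19)) = 0*(8633/3040) = 0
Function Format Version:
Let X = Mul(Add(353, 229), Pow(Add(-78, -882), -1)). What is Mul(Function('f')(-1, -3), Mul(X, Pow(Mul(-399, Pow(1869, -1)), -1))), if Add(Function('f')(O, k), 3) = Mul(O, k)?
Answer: 0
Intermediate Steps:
Function('f')(O, k) = Add(-3, Mul(O, k))
X = Rational(-97, 160) (X = Mul(582, Pow(-960, -1)) = Mul(582, Rational(-1, 960)) = Rational(-97, 160) ≈ -0.60625)
Mul(Function('f')(-1, -3), Mul(X, Pow(Mul(-399, Pow(1869, -1)), -1))) = Mul(Add(-3, Mul(-1, -3)), Mul(Rational(-97, 160), Pow(Mul(-399, Pow(1869, -1)), -1))) = Mul(Add(-3, 3), Mul(Rational(-97, 160), Pow(Mul(-399, Rational(1, 1869)), -1))) = Mul(0, Mul(Rational(-97, 160), Pow(Rational(-19, 89), -1))) = Mul(0, Mul(Rational(-97, 160), Rational(-89, 19))) = Mul(0, Rational(8633, 3040)) = 0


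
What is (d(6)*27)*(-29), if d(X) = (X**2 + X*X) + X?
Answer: -61074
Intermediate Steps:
d(X) = X + 2*X**2 (d(X) = (X**2 + X**2) + X = 2*X**2 + X = X + 2*X**2)
(d(6)*27)*(-29) = ((6*(1 + 2*6))*27)*(-29) = ((6*(1 + 12))*27)*(-29) = ((6*13)*27)*(-29) = (78*27)*(-29) = 2106*(-29) = -61074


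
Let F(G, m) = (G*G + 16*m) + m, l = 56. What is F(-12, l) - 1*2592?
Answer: -1496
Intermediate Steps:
F(G, m) = G² + 17*m (F(G, m) = (G² + 16*m) + m = G² + 17*m)
F(-12, l) - 1*2592 = ((-12)² + 17*56) - 1*2592 = (144 + 952) - 2592 = 1096 - 2592 = -1496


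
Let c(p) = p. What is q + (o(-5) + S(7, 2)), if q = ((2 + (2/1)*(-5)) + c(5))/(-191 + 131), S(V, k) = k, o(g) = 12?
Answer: 281/20 ≈ 14.050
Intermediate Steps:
q = 1/20 (q = ((2 + (2/1)*(-5)) + 5)/(-191 + 131) = ((2 + (2*1)*(-5)) + 5)/(-60) = ((2 + 2*(-5)) + 5)*(-1/60) = ((2 - 10) + 5)*(-1/60) = (-8 + 5)*(-1/60) = -3*(-1/60) = 1/20 ≈ 0.050000)
q + (o(-5) + S(7, 2)) = 1/20 + (12 + 2) = 1/20 + 14 = 281/20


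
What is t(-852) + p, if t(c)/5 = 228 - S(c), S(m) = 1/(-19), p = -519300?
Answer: -9845035/19 ≈ -5.1816e+5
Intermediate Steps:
S(m) = -1/19
t(c) = 21665/19 (t(c) = 5*(228 - 1*(-1/19)) = 5*(228 + 1/19) = 5*(4333/19) = 21665/19)
t(-852) + p = 21665/19 - 519300 = -9845035/19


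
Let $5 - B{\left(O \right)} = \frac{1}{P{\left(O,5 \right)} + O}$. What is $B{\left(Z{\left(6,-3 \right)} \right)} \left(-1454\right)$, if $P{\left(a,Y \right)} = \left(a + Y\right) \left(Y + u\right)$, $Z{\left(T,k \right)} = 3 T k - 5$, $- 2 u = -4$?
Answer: $- \frac{3178444}{437} \approx -7273.3$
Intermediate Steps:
$u = 2$ ($u = \left(- \frac{1}{2}\right) \left(-4\right) = 2$)
$Z{\left(T,k \right)} = -5 + 3 T k$ ($Z{\left(T,k \right)} = 3 T k - 5 = -5 + 3 T k$)
$P{\left(a,Y \right)} = \left(2 + Y\right) \left(Y + a\right)$ ($P{\left(a,Y \right)} = \left(a + Y\right) \left(Y + 2\right) = \left(Y + a\right) \left(2 + Y\right) = \left(2 + Y\right) \left(Y + a\right)$)
$B{\left(O \right)} = 5 - \frac{1}{35 + 8 O}$ ($B{\left(O \right)} = 5 - \frac{1}{\left(5^{2} + 2 \cdot 5 + 2 O + 5 O\right) + O} = 5 - \frac{1}{\left(25 + 10 + 2 O + 5 O\right) + O} = 5 - \frac{1}{\left(35 + 7 O\right) + O} = 5 - \frac{1}{35 + 8 O}$)
$B{\left(Z{\left(6,-3 \right)} \right)} \left(-1454\right) = \frac{2 \left(87 + 20 \left(-5 + 3 \cdot 6 \left(-3\right)\right)\right)}{35 + 8 \left(-5 + 3 \cdot 6 \left(-3\right)\right)} \left(-1454\right) = \frac{2 \left(87 + 20 \left(-5 - 54\right)\right)}{35 + 8 \left(-5 - 54\right)} \left(-1454\right) = \frac{2 \left(87 + 20 \left(-59\right)\right)}{35 + 8 \left(-59\right)} \left(-1454\right) = \frac{2 \left(87 - 1180\right)}{35 - 472} \left(-1454\right) = 2 \frac{1}{-437} \left(-1093\right) \left(-1454\right) = 2 \left(- \frac{1}{437}\right) \left(-1093\right) \left(-1454\right) = \frac{2186}{437} \left(-1454\right) = - \frac{3178444}{437}$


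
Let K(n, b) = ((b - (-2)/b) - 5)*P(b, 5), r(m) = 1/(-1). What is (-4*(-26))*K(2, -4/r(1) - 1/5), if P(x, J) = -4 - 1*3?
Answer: 46592/95 ≈ 490.44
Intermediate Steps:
P(x, J) = -7 (P(x, J) = -4 - 3 = -7)
r(m) = -1
K(n, b) = 35 - 14/b - 7*b (K(n, b) = ((b - (-2)/b) - 5)*(-7) = ((b + 2/b) - 5)*(-7) = (-5 + b + 2/b)*(-7) = 35 - 14/b - 7*b)
(-4*(-26))*K(2, -4/r(1) - 1/5) = (-4*(-26))*(35 - 14/(-4/(-1) - 1/5) - 7*(-4/(-1) - 1/5)) = 104*(35 - 14/(-4*(-1) - 1*⅕) - 7*(-4*(-1) - 1*⅕)) = 104*(35 - 14/(4 - ⅕) - 7*(4 - ⅕)) = 104*(35 - 14/19/5 - 7*19/5) = 104*(35 - 14*5/19 - 133/5) = 104*(35 - 70/19 - 133/5) = 104*(448/95) = 46592/95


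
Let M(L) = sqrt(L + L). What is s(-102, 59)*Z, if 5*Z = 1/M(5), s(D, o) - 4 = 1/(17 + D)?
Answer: 339*sqrt(10)/4250 ≈ 0.25224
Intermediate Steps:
M(L) = sqrt(2)*sqrt(L) (M(L) = sqrt(2*L) = sqrt(2)*sqrt(L))
s(D, o) = 4 + 1/(17 + D)
Z = sqrt(10)/50 (Z = 1/(5*((sqrt(2)*sqrt(5)))) = 1/(5*(sqrt(10))) = (sqrt(10)/10)/5 = sqrt(10)/50 ≈ 0.063246)
s(-102, 59)*Z = ((69 + 4*(-102))/(17 - 102))*(sqrt(10)/50) = ((69 - 408)/(-85))*(sqrt(10)/50) = (-1/85*(-339))*(sqrt(10)/50) = 339*(sqrt(10)/50)/85 = 339*sqrt(10)/4250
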